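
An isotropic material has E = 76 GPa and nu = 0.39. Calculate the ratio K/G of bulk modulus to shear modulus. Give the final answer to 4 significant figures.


G = E / (2*(1+nu))
G = 76 / (2*(1+0.39)) = 27.3381 GPa
K = E / (3*(1-2*nu))
K = 76 / (3*(1-2*0.39)) = 115.152 GPa
K/G = 115.152 / 27.3381 = 4.212


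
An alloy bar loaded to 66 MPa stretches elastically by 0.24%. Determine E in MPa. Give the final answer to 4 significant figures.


E = sigma / epsilon
epsilon = 0.24% = 2.4e-03
E = 66 / 2.4e-03
E = 27500 MPa


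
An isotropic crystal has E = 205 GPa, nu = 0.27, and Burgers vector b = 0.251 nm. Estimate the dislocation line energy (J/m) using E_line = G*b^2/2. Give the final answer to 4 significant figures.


Step 1: G = E / (2*(1+nu))
G = 205 / (2*(1+0.27)) = 80.7087 GPa = 8.07087e+10 Pa
Step 2: E_line = G*b^2/2
b = 0.251 nm = 2.51e-10 m
E_line = 0.5 * 8.07087e+10 * (2.51e-10)^2 = 2.542e-09 J/m


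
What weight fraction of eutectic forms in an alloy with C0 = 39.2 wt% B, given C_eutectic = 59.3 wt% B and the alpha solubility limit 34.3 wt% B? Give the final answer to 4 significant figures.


f_primary = (C_e - C0) / (C_e - C_alpha_max)
f_primary = (59.3 - 39.2) / (59.3 - 34.3)
f_primary = 0.804
f_eutectic = 1 - 0.804 = 0.196


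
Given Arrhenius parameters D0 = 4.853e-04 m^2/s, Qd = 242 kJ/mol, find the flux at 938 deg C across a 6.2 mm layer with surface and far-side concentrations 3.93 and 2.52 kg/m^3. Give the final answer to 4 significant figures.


Step 1: D = D0 * exp(-Qd/(R*T))
T = 938 + 273.15 = 1211.15 K
D = 4.853e-04 * exp(-242e3 / (8.314 * 1211.15)) = 1.77266e-14 m^2/s
Step 2: J = D * (C1 - C2) / dx
J = 1.77266e-14 * (3.93 - 2.52) / 6.2e-03
J = 4.031e-12 kg/(m^2*s)


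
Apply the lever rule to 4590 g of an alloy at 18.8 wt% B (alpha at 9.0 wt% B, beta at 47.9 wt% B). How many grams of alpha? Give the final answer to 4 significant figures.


f_alpha = (C_beta - C0) / (C_beta - C_alpha)
f_alpha = (47.9 - 18.8) / (47.9 - 9.0) = 0.748072
m_alpha = f_alpha * m_total = 0.748072 * 4590 = 3434 g


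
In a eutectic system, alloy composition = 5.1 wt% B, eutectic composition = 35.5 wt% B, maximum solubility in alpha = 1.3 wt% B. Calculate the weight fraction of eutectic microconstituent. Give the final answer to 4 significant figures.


f_primary = (C_e - C0) / (C_e - C_alpha_max)
f_primary = (35.5 - 5.1) / (35.5 - 1.3)
f_primary = 0.888889
f_eutectic = 1 - 0.888889 = 0.1111


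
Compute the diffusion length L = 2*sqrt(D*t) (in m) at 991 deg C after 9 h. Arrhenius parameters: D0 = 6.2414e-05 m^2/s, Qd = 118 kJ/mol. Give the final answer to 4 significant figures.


Step 1: D = D0 * exp(-Qd/(R*T))
T = 1264.15 K
D = 6.2414e-05 * exp(-118e3 / (8.314 * 1264.15)) = 8.30519e-10 m^2/s
Step 2: L = 2*sqrt(D*t)
t = 9 h = 32400 s
L = 2*sqrt(8.30519e-10 * 32400) = 0.01037 m


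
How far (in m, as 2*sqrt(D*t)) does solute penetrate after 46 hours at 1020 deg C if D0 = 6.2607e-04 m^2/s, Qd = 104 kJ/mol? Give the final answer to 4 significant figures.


Step 1: D = D0 * exp(-Qd/(R*T))
T = 1293.15 K
D = 6.2607e-04 * exp(-104e3 / (8.314 * 1293.15)) = 3.94062e-08 m^2/s
Step 2: L = 2*sqrt(D*t)
t = 46 h = 165600 s
L = 2*sqrt(3.94062e-08 * 165600) = 0.1616 m


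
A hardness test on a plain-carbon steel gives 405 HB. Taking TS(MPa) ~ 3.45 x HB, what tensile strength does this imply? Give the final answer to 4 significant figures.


TS (MPa) = 3.45 * HB
TS = 3.45 * 405
TS = 1397 MPa


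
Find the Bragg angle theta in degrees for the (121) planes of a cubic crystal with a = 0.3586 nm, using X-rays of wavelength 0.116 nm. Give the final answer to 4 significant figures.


d = a / sqrt(h^2+k^2+l^2)
d = 0.3586 / sqrt(6) = 0.146398 nm
lambda = 2*d*sin(theta)  =>  sin(theta) = lambda / (2*d)
sin(theta) = 0.116 / (2 * 0.146398) = 0.396181
theta = 23.34 deg


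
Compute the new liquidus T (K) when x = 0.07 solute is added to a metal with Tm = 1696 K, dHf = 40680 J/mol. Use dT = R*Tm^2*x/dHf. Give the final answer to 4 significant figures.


dT = R*Tm^2*x / dHf
dT = 8.314 * 1696^2 * 0.07 / 40680
dT = 41.1509 K
T_new = 1696 - 41.1509 = 1655 K


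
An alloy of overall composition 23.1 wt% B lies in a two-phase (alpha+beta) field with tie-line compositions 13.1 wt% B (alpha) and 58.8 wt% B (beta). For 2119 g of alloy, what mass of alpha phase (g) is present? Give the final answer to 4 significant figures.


f_alpha = (C_beta - C0) / (C_beta - C_alpha)
f_alpha = (58.8 - 23.1) / (58.8 - 13.1) = 0.781182
m_alpha = f_alpha * m_total = 0.781182 * 2119 = 1655 g


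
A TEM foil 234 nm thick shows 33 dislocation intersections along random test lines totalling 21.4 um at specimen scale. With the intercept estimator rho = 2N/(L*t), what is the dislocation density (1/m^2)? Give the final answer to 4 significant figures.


rho = 2N / (L * t)
L = 21.4 um = 2.14e-05 m, t = 234 nm = 2.34e-07 m
rho = 2 * 33 / (2.14e-05 * 2.34e-07)
rho = 1.318e+13 1/m^2


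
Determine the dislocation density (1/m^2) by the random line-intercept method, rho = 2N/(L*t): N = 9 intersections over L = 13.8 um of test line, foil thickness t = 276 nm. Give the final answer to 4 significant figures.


rho = 2N / (L * t)
L = 13.8 um = 1.38e-05 m, t = 276 nm = 2.76e-07 m
rho = 2 * 9 / (1.38e-05 * 2.76e-07)
rho = 4.726e+12 1/m^2


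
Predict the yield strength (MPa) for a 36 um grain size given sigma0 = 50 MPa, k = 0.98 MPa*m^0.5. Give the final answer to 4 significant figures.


sigma_y = sigma0 + k / sqrt(d)
d = 36 um = 3.6e-05 m
sigma_y = 50 + 0.98 / sqrt(3.6e-05)
sigma_y = 213.3 MPa


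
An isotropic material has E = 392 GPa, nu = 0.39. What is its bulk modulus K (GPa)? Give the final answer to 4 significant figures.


K = E / (3*(1-2*nu))
K = 392 / (3*(1-2*0.39))
K = 593.9 GPa


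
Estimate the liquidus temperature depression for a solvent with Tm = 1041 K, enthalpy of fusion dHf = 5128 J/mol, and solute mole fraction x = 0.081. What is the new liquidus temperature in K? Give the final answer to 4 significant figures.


dT = R*Tm^2*x / dHf
dT = 8.314 * 1041^2 * 0.081 / 5128
dT = 142.314 K
T_new = 1041 - 142.314 = 898.7 K


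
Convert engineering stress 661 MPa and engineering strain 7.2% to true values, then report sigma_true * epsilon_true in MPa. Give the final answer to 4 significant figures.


sigma_true = sigma_eng * (1 + epsilon_eng)
sigma_true = 661 * (1 + 0.072) = 708.592 MPa
epsilon_true = ln(1 + epsilon_eng)
epsilon_true = ln(1 + 0.072) = 0.0695261
sigma_true * epsilon_true = 708.592 * 0.0695261 = 49.27 MPa


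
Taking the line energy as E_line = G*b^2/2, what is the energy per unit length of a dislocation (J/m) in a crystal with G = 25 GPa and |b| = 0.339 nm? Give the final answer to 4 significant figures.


E = G*b^2/2
b = 0.339 nm = 3.39e-10 m
G = 25 GPa = 2.5e+10 Pa
E = 0.5 * 2.5e+10 * (3.39e-10)^2
E = 1.437e-09 J/m


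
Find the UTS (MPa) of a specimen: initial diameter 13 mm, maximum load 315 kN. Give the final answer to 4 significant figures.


A0 = pi*(d/2)^2 = pi*(13/2)^2 = 132.732 mm^2
UTS = F_max / A0 = 315*1000 / 132.732
UTS = 2373 MPa


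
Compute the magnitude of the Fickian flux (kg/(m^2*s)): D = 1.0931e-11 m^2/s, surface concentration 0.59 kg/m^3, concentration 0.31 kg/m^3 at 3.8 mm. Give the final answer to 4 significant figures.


J = -D * (dC/dx) = D * (C1 - C2) / dx
J = 1.0931e-11 * (0.59 - 0.31) / 3.8e-03
J = 8.054e-10 kg/(m^2*s)


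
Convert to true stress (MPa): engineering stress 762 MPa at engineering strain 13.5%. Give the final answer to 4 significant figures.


sigma_true = sigma_eng * (1 + epsilon_eng)
sigma_true = 762 * (1 + 0.135)
sigma_true = 864.9 MPa


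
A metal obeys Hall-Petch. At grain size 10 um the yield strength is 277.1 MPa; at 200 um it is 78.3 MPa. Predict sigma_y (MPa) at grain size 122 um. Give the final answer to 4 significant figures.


sigma_y = sigma0 + k / sqrt(d)
1/sqrt(d1) = 1/sqrt(1e-05) = 316.228;  1/sqrt(d2) = 70.7107
k = (sigma1 - sigma2) / (1/sqrt(d1) - 1/sqrt(d2)) = (277.1 - 78.3) / (316.228 - 70.7107) = 0.80972 MPa*m^0.5
sigma0 = sigma1 - k/sqrt(d1) = 277.1 - 0.80972*316.228 = 21.0442 MPa
sigma_y(d3) = 21.0442 + 0.80972 / sqrt(1.22e-04) = 94.35 MPa


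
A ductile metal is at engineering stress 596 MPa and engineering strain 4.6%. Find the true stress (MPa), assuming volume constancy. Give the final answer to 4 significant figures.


sigma_true = sigma_eng * (1 + epsilon_eng)
sigma_true = 596 * (1 + 0.046)
sigma_true = 623.4 MPa


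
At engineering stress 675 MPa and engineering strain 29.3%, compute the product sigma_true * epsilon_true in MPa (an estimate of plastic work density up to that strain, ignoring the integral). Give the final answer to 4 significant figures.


sigma_true = sigma_eng * (1 + epsilon_eng)
sigma_true = 675 * (1 + 0.293) = 872.775 MPa
epsilon_true = ln(1 + epsilon_eng)
epsilon_true = ln(1 + 0.293) = 0.256965
sigma_true * epsilon_true = 872.775 * 0.256965 = 224.3 MPa


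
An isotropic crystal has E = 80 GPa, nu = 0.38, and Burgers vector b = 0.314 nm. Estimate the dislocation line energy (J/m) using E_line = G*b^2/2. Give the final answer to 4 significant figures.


Step 1: G = E / (2*(1+nu))
G = 80 / (2*(1+0.38)) = 28.9855 GPa = 2.89855e+10 Pa
Step 2: E_line = G*b^2/2
b = 0.314 nm = 3.14e-10 m
E_line = 0.5 * 2.89855e+10 * (3.14e-10)^2 = 1.429e-09 J/m


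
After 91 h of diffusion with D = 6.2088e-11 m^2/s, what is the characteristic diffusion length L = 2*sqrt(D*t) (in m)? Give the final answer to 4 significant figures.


t = 91 hr = 327600 s
Diffusion length = 2*sqrt(D*t)
= 2*sqrt(6.2088e-11 * 327600)
= 9.02e-03 m


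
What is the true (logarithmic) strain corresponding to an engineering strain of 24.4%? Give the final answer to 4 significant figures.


epsilon_true = ln(1 + epsilon_eng)
epsilon_true = ln(1 + 0.244)
epsilon_true = 0.2183


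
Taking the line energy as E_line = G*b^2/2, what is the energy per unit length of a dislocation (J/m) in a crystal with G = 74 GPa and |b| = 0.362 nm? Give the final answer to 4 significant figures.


E = G*b^2/2
b = 0.362 nm = 3.62e-10 m
G = 74 GPa = 7.4e+10 Pa
E = 0.5 * 7.4e+10 * (3.62e-10)^2
E = 4.849e-09 J/m


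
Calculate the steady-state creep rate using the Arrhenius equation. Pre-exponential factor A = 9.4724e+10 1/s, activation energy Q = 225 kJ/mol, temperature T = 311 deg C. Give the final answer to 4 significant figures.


rate = A * exp(-Q / (R*T))
T = 311 + 273.15 = 584.15 K
rate = 9.4724e+10 * exp(-225e3 / (8.314 * 584.15))
rate = 7.182e-10 1/s


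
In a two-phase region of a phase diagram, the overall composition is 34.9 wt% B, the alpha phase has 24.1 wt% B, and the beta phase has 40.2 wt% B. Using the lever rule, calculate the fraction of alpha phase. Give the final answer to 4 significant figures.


f_alpha = (C_beta - C0) / (C_beta - C_alpha)
f_alpha = (40.2 - 34.9) / (40.2 - 24.1)
f_alpha = 0.3292


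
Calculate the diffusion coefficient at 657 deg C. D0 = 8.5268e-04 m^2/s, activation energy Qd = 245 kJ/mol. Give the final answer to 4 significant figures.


D = D0 * exp(-Qd / (R*T))
T = 930.15 K
D = 8.5268e-04 * exp(-245e3 / (8.314 * 930.15))
D = 1.485e-17 m^2/s


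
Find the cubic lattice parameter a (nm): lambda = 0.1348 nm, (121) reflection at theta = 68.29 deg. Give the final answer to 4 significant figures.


d = lambda / (2*sin(theta))
d = 0.1348 / (2*sin(68.29 deg))
d = 0.0725458 nm
a = d * sqrt(h^2+k^2+l^2) = 0.0725458 * sqrt(6)
a = 0.1777 nm


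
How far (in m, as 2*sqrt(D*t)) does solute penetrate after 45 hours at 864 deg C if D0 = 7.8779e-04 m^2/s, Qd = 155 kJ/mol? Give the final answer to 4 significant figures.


Step 1: D = D0 * exp(-Qd/(R*T))
T = 1137.15 K
D = 7.8779e-04 * exp(-155e3 / (8.314 * 1137.15)) = 5.97414e-11 m^2/s
Step 2: L = 2*sqrt(D*t)
t = 45 h = 162000 s
L = 2*sqrt(5.97414e-11 * 162000) = 6.222e-03 m


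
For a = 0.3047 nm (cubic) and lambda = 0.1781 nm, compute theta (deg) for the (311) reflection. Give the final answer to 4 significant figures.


d = a / sqrt(h^2+k^2+l^2)
d = 0.3047 / sqrt(11) = 0.0918705 nm
lambda = 2*d*sin(theta)  =>  sin(theta) = lambda / (2*d)
sin(theta) = 0.1781 / (2 * 0.0918705) = 0.969299
theta = 75.77 deg


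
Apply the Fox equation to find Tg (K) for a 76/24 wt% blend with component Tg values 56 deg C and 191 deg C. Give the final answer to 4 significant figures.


1/Tg = w1/Tg1 + w2/Tg2 (in Kelvin)
Tg1 = 329.15 K, Tg2 = 464.15 K
1/Tg = 0.76/329.15 + 0.24/464.15
Tg = 353.9 K


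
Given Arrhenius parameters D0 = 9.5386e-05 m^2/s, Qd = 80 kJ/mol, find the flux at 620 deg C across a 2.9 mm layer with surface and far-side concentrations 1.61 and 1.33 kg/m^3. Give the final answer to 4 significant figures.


Step 1: D = D0 * exp(-Qd/(R*T))
T = 620 + 273.15 = 893.15 K
D = 9.5386e-05 * exp(-80e3 / (8.314 * 893.15)) = 1.99814e-09 m^2/s
Step 2: J = D * (C1 - C2) / dx
J = 1.99814e-09 * (1.61 - 1.33) / 2.9e-03
J = 1.929e-07 kg/(m^2*s)


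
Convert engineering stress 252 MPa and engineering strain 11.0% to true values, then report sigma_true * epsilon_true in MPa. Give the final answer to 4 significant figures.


sigma_true = sigma_eng * (1 + epsilon_eng)
sigma_true = 252 * (1 + 0.11) = 279.72 MPa
epsilon_true = ln(1 + epsilon_eng)
epsilon_true = ln(1 + 0.11) = 0.10436
sigma_true * epsilon_true = 279.72 * 0.10436 = 29.19 MPa


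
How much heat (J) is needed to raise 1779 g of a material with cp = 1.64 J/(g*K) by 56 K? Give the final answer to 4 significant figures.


Q = m * cp * dT
Q = 1779 * 1.64 * 56
Q = 163400 J


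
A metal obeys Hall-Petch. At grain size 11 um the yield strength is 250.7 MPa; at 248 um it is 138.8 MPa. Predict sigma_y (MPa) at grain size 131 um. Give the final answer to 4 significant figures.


sigma_y = sigma0 + k / sqrt(d)
1/sqrt(d1) = 1/sqrt(1.1e-05) = 301.511;  1/sqrt(d2) = 63.5001
k = (sigma1 - sigma2) / (1/sqrt(d1) - 1/sqrt(d2)) = (250.7 - 138.8) / (301.511 - 63.5001) = 0.470146 MPa*m^0.5
sigma0 = sigma1 - k/sqrt(d1) = 250.7 - 0.470146*301.511 = 108.946 MPa
sigma_y(d3) = 108.946 + 0.470146 / sqrt(1.31e-04) = 150 MPa


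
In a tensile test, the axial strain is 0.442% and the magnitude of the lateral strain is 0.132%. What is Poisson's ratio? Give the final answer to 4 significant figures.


nu = -epsilon_lat / epsilon_axial
Lateral strain is contraction (negative), so using magnitudes:
nu = 0.132 / 0.442
nu = 0.2986


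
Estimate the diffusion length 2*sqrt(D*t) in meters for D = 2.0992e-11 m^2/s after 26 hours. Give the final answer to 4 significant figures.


t = 26 hr = 93600 s
Diffusion length = 2*sqrt(D*t)
= 2*sqrt(2.0992e-11 * 93600)
= 2.803e-03 m


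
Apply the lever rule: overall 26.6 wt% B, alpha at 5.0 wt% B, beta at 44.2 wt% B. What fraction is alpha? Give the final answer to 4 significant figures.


f_alpha = (C_beta - C0) / (C_beta - C_alpha)
f_alpha = (44.2 - 26.6) / (44.2 - 5.0)
f_alpha = 0.449


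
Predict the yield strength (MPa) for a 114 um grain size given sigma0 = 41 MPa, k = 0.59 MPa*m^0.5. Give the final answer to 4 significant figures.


sigma_y = sigma0 + k / sqrt(d)
d = 114 um = 1.14e-04 m
sigma_y = 41 + 0.59 / sqrt(1.14e-04)
sigma_y = 96.26 MPa


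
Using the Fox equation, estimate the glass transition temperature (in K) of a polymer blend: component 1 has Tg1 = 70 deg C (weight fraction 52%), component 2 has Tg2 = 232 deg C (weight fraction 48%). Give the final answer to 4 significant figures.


1/Tg = w1/Tg1 + w2/Tg2 (in Kelvin)
Tg1 = 343.15 K, Tg2 = 505.15 K
1/Tg = 0.52/343.15 + 0.48/505.15
Tg = 405.6 K


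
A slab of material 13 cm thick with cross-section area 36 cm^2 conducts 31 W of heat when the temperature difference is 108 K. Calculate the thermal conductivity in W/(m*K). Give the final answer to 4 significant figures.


k = Q*L / (A*dT)
L = 0.13 m, A = 3.6e-03 m^2
k = 31 * 0.13 / (3.6e-03 * 108)
k = 10.37 W/(m*K)


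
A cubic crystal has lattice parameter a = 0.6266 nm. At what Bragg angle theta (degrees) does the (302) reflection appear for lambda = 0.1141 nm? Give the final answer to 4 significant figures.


d = a / sqrt(h^2+k^2+l^2)
d = 0.6266 / sqrt(13) = 0.173788 nm
lambda = 2*d*sin(theta)  =>  sin(theta) = lambda / (2*d)
sin(theta) = 0.1141 / (2 * 0.173788) = 0.328274
theta = 19.16 deg


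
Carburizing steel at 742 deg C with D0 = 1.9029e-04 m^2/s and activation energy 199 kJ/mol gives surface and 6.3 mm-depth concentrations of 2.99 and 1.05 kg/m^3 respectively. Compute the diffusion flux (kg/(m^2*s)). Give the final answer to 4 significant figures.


Step 1: D = D0 * exp(-Qd/(R*T))
T = 742 + 273.15 = 1015.15 K
D = 1.9029e-04 * exp(-199e3 / (8.314 * 1015.15)) = 1.09517e-14 m^2/s
Step 2: J = D * (C1 - C2) / dx
J = 1.09517e-14 * (2.99 - 1.05) / 6.3e-03
J = 3.372e-12 kg/(m^2*s)


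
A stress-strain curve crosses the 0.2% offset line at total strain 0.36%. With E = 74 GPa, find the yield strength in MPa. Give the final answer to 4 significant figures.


Offset strain = 0.002
Elastic strain at yield = total_strain - offset = 3.6e-03 - 0.002 = 1.6e-03
sigma_y = E * elastic_strain = 74000 * 1.6e-03
sigma_y = 118.4 MPa


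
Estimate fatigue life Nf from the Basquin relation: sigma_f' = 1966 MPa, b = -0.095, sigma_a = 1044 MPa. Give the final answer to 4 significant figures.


sigma_a = sigma_f' * (2*Nf)^b
2*Nf = (sigma_a / sigma_f')^(1/b)
2*Nf = (1044 / 1966)^(1/-0.095)
2*Nf = 782.538
Nf = 391.3 cycles


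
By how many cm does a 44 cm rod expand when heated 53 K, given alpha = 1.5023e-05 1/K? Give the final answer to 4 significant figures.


dL = L0 * alpha * dT
dL = 44 * 1.5023e-05 * 53
dL = 0.03503 cm


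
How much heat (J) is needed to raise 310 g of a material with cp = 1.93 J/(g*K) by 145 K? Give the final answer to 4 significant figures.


Q = m * cp * dT
Q = 310 * 1.93 * 145
Q = 86750 J


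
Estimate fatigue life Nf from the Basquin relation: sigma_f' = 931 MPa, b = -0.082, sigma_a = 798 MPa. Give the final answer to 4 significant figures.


sigma_a = sigma_f' * (2*Nf)^b
2*Nf = (sigma_a / sigma_f')^(1/b)
2*Nf = (798 / 931)^(1/-0.082)
2*Nf = 6.55276
Nf = 3.276 cycles


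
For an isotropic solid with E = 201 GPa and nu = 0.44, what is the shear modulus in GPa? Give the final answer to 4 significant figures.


G = E / (2*(1+nu))
G = 201 / (2*(1+0.44))
G = 69.79 GPa


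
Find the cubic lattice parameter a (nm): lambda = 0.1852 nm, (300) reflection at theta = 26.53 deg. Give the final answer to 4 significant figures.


d = lambda / (2*sin(theta))
d = 0.1852 / (2*sin(26.53 deg))
d = 0.207314 nm
a = d * sqrt(h^2+k^2+l^2) = 0.207314 * sqrt(9)
a = 0.6219 nm


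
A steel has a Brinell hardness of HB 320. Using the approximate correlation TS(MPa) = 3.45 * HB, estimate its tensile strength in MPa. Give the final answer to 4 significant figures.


TS (MPa) = 3.45 * HB
TS = 3.45 * 320
TS = 1104 MPa


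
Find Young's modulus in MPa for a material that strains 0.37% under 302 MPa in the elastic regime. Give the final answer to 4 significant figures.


E = sigma / epsilon
epsilon = 0.37% = 3.7e-03
E = 302 / 3.7e-03
E = 81620 MPa


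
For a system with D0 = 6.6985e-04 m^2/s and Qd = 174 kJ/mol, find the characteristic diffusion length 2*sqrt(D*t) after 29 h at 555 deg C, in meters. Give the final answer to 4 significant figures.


Step 1: D = D0 * exp(-Qd/(R*T))
T = 828.15 K
D = 6.6985e-04 * exp(-174e3 / (8.314 * 828.15)) = 7.09128e-15 m^2/s
Step 2: L = 2*sqrt(D*t)
t = 29 h = 104400 s
L = 2*sqrt(7.09128e-15 * 104400) = 5.442e-05 m


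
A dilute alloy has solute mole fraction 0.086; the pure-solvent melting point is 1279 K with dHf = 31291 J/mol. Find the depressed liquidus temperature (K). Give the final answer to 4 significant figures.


dT = R*Tm^2*x / dHf
dT = 8.314 * 1279^2 * 0.086 / 31291
dT = 37.3792 K
T_new = 1279 - 37.3792 = 1242 K


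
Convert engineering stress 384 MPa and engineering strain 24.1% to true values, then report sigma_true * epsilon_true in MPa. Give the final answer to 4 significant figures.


sigma_true = sigma_eng * (1 + epsilon_eng)
sigma_true = 384 * (1 + 0.241) = 476.544 MPa
epsilon_true = ln(1 + epsilon_eng)
epsilon_true = ln(1 + 0.241) = 0.215918
sigma_true * epsilon_true = 476.544 * 0.215918 = 102.9 MPa


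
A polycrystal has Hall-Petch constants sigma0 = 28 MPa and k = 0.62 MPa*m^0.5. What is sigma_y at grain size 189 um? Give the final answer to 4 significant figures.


sigma_y = sigma0 + k / sqrt(d)
d = 189 um = 1.89e-04 m
sigma_y = 28 + 0.62 / sqrt(1.89e-04)
sigma_y = 73.1 MPa


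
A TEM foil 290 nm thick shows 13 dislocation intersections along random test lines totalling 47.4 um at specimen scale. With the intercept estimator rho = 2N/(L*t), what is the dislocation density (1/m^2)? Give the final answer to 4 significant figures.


rho = 2N / (L * t)
L = 47.4 um = 4.74e-05 m, t = 290 nm = 2.9e-07 m
rho = 2 * 13 / (4.74e-05 * 2.9e-07)
rho = 1.891e+12 1/m^2


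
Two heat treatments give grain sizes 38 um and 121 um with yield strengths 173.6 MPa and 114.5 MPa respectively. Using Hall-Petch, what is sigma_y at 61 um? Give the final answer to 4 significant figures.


sigma_y = sigma0 + k / sqrt(d)
1/sqrt(d1) = 1/sqrt(3.8e-05) = 162.221;  1/sqrt(d2) = 90.9091
k = (sigma1 - sigma2) / (1/sqrt(d1) - 1/sqrt(d2)) = (173.6 - 114.5) / (162.221 - 90.9091) = 0.828749 MPa*m^0.5
sigma0 = sigma1 - k/sqrt(d1) = 173.6 - 0.828749*162.221 = 39.1592 MPa
sigma_y(d3) = 39.1592 + 0.828749 / sqrt(6.1e-05) = 145.3 MPa


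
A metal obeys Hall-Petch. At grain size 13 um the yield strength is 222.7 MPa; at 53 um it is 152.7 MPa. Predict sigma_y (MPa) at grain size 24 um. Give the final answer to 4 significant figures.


sigma_y = sigma0 + k / sqrt(d)
1/sqrt(d1) = 1/sqrt(1.3e-05) = 277.35;  1/sqrt(d2) = 137.361
k = (sigma1 - sigma2) / (1/sqrt(d1) - 1/sqrt(d2)) = (222.7 - 152.7) / (277.35 - 137.361) = 0.500037 MPa*m^0.5
sigma0 = sigma1 - k/sqrt(d1) = 222.7 - 0.500037*277.35 = 84.0146 MPa
sigma_y(d3) = 84.0146 + 0.500037 / sqrt(2.4e-05) = 186.1 MPa


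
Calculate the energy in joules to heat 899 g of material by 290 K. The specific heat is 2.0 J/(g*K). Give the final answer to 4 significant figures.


Q = m * cp * dT
Q = 899 * 2.0 * 290
Q = 521400 J


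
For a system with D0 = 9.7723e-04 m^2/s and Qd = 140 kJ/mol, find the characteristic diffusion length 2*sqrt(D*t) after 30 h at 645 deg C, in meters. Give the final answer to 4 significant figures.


Step 1: D = D0 * exp(-Qd/(R*T))
T = 918.15 K
D = 9.7723e-04 * exp(-140e3 / (8.314 * 918.15)) = 1.05912e-11 m^2/s
Step 2: L = 2*sqrt(D*t)
t = 30 h = 108000 s
L = 2*sqrt(1.05912e-11 * 108000) = 2.139e-03 m


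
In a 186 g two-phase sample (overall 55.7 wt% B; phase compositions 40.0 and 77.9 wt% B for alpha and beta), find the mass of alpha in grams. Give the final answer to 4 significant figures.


f_alpha = (C_beta - C0) / (C_beta - C_alpha)
f_alpha = (77.9 - 55.7) / (77.9 - 40.0) = 0.585752
m_alpha = f_alpha * m_total = 0.585752 * 186 = 108.9 g


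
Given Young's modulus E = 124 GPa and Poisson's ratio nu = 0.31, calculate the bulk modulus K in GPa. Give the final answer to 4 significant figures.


K = E / (3*(1-2*nu))
K = 124 / (3*(1-2*0.31))
K = 108.8 GPa


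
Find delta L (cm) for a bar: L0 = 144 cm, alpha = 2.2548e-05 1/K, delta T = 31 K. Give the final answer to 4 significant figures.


dL = L0 * alpha * dT
dL = 144 * 2.2548e-05 * 31
dL = 0.1007 cm


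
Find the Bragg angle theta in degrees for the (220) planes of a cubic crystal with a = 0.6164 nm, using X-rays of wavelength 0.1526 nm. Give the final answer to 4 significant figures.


d = a / sqrt(h^2+k^2+l^2)
d = 0.6164 / sqrt(8) = 0.21793 nm
lambda = 2*d*sin(theta)  =>  sin(theta) = lambda / (2*d)
sin(theta) = 0.1526 / (2 * 0.21793) = 0.350112
theta = 20.49 deg


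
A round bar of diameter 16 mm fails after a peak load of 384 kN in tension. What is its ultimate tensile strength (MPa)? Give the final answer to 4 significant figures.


A0 = pi*(d/2)^2 = pi*(16/2)^2 = 201.062 mm^2
UTS = F_max / A0 = 384*1000 / 201.062
UTS = 1910 MPa


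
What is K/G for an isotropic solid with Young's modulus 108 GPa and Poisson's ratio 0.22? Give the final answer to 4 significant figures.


G = E / (2*(1+nu))
G = 108 / (2*(1+0.22)) = 44.2623 GPa
K = E / (3*(1-2*nu))
K = 108 / (3*(1-2*0.22)) = 64.2857 GPa
K/G = 64.2857 / 44.2623 = 1.452


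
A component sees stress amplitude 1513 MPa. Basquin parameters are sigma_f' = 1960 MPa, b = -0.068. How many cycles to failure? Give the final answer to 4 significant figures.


sigma_a = sigma_f' * (2*Nf)^b
2*Nf = (sigma_a / sigma_f')^(1/b)
2*Nf = (1513 / 1960)^(1/-0.068)
2*Nf = 44.998
Nf = 22.5 cycles


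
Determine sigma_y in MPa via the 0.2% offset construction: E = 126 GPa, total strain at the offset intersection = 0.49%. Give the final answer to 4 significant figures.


Offset strain = 0.002
Elastic strain at yield = total_strain - offset = 4.9e-03 - 0.002 = 2.9e-03
sigma_y = E * elastic_strain = 126000 * 2.9e-03
sigma_y = 365.4 MPa


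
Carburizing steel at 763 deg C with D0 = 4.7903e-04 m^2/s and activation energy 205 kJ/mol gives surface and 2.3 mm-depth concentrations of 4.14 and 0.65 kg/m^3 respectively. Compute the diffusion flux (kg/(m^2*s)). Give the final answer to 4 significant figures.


Step 1: D = D0 * exp(-Qd/(R*T))
T = 763 + 273.15 = 1036.15 K
D = 4.7903e-04 * exp(-205e3 / (8.314 * 1036.15)) = 2.21555e-14 m^2/s
Step 2: J = D * (C1 - C2) / dx
J = 2.21555e-14 * (4.14 - 0.65) / 2.3e-03
J = 3.362e-11 kg/(m^2*s)


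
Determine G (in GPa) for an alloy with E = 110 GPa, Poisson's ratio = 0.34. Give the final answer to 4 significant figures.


G = E / (2*(1+nu))
G = 110 / (2*(1+0.34))
G = 41.04 GPa


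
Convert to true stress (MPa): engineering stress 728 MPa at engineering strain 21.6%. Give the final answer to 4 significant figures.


sigma_true = sigma_eng * (1 + epsilon_eng)
sigma_true = 728 * (1 + 0.216)
sigma_true = 885.2 MPa


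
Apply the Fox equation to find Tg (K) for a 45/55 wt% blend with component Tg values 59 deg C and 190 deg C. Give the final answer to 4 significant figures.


1/Tg = w1/Tg1 + w2/Tg2 (in Kelvin)
Tg1 = 332.15 K, Tg2 = 463.15 K
1/Tg = 0.45/332.15 + 0.55/463.15
Tg = 393.3 K


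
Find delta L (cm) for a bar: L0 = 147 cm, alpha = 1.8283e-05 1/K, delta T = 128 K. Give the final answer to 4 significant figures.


dL = L0 * alpha * dT
dL = 147 * 1.8283e-05 * 128
dL = 0.344 cm


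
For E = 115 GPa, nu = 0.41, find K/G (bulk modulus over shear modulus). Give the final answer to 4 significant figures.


G = E / (2*(1+nu))
G = 115 / (2*(1+0.41)) = 40.7801 GPa
K = E / (3*(1-2*nu))
K = 115 / (3*(1-2*0.41)) = 212.963 GPa
K/G = 212.963 / 40.7801 = 5.222


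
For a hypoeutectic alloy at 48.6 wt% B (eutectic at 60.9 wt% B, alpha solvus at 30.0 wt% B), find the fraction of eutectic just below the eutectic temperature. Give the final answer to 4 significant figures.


f_primary = (C_e - C0) / (C_e - C_alpha_max)
f_primary = (60.9 - 48.6) / (60.9 - 30.0)
f_primary = 0.398058
f_eutectic = 1 - 0.398058 = 0.6019


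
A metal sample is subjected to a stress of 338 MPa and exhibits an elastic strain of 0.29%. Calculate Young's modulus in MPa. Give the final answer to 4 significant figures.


E = sigma / epsilon
epsilon = 0.29% = 2.9e-03
E = 338 / 2.9e-03
E = 116600 MPa


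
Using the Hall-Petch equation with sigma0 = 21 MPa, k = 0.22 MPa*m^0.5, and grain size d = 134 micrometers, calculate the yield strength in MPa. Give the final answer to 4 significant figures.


sigma_y = sigma0 + k / sqrt(d)
d = 134 um = 1.34e-04 m
sigma_y = 21 + 0.22 / sqrt(1.34e-04)
sigma_y = 40.01 MPa


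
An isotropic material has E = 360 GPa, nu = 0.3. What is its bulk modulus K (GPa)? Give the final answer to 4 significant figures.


K = E / (3*(1-2*nu))
K = 360 / (3*(1-2*0.3))
K = 300 GPa


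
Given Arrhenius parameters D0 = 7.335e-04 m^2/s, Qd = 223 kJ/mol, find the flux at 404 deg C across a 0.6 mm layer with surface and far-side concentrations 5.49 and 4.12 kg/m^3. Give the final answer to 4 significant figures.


Step 1: D = D0 * exp(-Qd/(R*T))
T = 404 + 273.15 = 677.15 K
D = 7.335e-04 * exp(-223e3 / (8.314 * 677.15)) = 4.60037e-21 m^2/s
Step 2: J = D * (C1 - C2) / dx
J = 4.60037e-21 * (5.49 - 4.12) / 6e-04
J = 1.05e-17 kg/(m^2*s)


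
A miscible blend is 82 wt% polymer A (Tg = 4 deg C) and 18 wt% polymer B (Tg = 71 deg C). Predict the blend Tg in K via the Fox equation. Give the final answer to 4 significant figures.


1/Tg = w1/Tg1 + w2/Tg2 (in Kelvin)
Tg1 = 277.15 K, Tg2 = 344.15 K
1/Tg = 0.82/277.15 + 0.18/344.15
Tg = 287.2 K


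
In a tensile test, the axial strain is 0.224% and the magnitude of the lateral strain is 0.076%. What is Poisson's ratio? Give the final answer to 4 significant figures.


nu = -epsilon_lat / epsilon_axial
Lateral strain is contraction (negative), so using magnitudes:
nu = 0.076 / 0.224
nu = 0.3393


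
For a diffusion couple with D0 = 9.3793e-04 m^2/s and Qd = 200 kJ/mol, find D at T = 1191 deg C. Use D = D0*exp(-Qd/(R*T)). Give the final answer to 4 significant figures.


D = D0 * exp(-Qd / (R*T))
T = 1464.15 K
D = 9.3793e-04 * exp(-200e3 / (8.314 * 1464.15))
D = 6.867e-11 m^2/s


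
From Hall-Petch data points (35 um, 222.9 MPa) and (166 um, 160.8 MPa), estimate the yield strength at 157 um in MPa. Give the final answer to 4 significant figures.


sigma_y = sigma0 + k / sqrt(d)
1/sqrt(d1) = 1/sqrt(3.5e-05) = 169.031;  1/sqrt(d2) = 77.6151
k = (sigma1 - sigma2) / (1/sqrt(d1) - 1/sqrt(d2)) = (222.9 - 160.8) / (169.031 - 77.6151) = 0.679314 MPa*m^0.5
sigma0 = sigma1 - k/sqrt(d1) = 222.9 - 0.679314*169.031 = 108.075 MPa
sigma_y(d3) = 108.075 + 0.679314 / sqrt(1.57e-04) = 162.3 MPa


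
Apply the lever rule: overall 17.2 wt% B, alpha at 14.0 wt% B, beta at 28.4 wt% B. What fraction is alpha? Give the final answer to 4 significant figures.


f_alpha = (C_beta - C0) / (C_beta - C_alpha)
f_alpha = (28.4 - 17.2) / (28.4 - 14.0)
f_alpha = 0.7778


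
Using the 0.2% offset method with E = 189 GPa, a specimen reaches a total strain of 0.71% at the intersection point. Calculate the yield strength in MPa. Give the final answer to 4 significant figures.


Offset strain = 0.002
Elastic strain at yield = total_strain - offset = 7.1e-03 - 0.002 = 5.1e-03
sigma_y = E * elastic_strain = 189000 * 5.1e-03
sigma_y = 963.9 MPa


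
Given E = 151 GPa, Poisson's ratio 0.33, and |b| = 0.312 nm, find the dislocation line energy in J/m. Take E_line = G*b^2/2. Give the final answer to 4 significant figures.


Step 1: G = E / (2*(1+nu))
G = 151 / (2*(1+0.33)) = 56.7669 GPa = 5.67669e+10 Pa
Step 2: E_line = G*b^2/2
b = 0.312 nm = 3.12e-10 m
E_line = 0.5 * 5.67669e+10 * (3.12e-10)^2 = 2.763e-09 J/m


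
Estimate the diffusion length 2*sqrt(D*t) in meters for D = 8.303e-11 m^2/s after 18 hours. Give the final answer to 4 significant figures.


t = 18 hr = 64800 s
Diffusion length = 2*sqrt(D*t)
= 2*sqrt(8.303e-11 * 64800)
= 4.639e-03 m


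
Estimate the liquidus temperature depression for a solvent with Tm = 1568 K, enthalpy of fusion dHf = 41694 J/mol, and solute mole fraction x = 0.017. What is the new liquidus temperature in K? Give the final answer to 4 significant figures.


dT = R*Tm^2*x / dHf
dT = 8.314 * 1568^2 * 0.017 / 41694
dT = 8.33446 K
T_new = 1568 - 8.33446 = 1560 K


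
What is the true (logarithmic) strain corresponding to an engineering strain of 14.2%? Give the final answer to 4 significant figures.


epsilon_true = ln(1 + epsilon_eng)
epsilon_true = ln(1 + 0.142)
epsilon_true = 0.1328


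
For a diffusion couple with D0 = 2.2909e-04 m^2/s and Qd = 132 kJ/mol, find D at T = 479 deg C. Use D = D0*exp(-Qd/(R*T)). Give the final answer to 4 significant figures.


D = D0 * exp(-Qd / (R*T))
T = 752.15 K
D = 2.2909e-04 * exp(-132e3 / (8.314 * 752.15))
D = 1.558e-13 m^2/s


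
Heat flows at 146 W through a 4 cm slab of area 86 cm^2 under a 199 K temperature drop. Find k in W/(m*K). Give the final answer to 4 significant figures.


k = Q*L / (A*dT)
L = 0.04 m, A = 8.6e-03 m^2
k = 146 * 0.04 / (8.6e-03 * 199)
k = 3.412 W/(m*K)


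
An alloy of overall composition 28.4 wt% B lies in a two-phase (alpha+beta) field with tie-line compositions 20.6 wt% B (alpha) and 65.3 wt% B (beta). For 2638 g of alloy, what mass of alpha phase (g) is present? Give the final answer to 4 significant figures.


f_alpha = (C_beta - C0) / (C_beta - C_alpha)
f_alpha = (65.3 - 28.4) / (65.3 - 20.6) = 0.825503
m_alpha = f_alpha * m_total = 0.825503 * 2638 = 2178 g


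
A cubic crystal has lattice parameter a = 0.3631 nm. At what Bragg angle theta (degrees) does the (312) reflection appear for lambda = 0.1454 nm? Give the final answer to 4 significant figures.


d = a / sqrt(h^2+k^2+l^2)
d = 0.3631 / sqrt(14) = 0.0970426 nm
lambda = 2*d*sin(theta)  =>  sin(theta) = lambda / (2*d)
sin(theta) = 0.1454 / (2 * 0.0970426) = 0.749156
theta = 48.52 deg


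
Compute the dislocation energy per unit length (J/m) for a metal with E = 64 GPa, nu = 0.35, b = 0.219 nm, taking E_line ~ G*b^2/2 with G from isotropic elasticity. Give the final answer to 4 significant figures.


Step 1: G = E / (2*(1+nu))
G = 64 / (2*(1+0.35)) = 23.7037 GPa = 2.37037e+10 Pa
Step 2: E_line = G*b^2/2
b = 0.219 nm = 2.19e-10 m
E_line = 0.5 * 2.37037e+10 * (2.19e-10)^2 = 5.684e-10 J/m


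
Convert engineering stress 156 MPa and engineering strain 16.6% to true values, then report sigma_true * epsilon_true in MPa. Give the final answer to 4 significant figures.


sigma_true = sigma_eng * (1 + epsilon_eng)
sigma_true = 156 * (1 + 0.166) = 181.896 MPa
epsilon_true = ln(1 + epsilon_eng)
epsilon_true = ln(1 + 0.166) = 0.153579
sigma_true * epsilon_true = 181.896 * 0.153579 = 27.94 MPa


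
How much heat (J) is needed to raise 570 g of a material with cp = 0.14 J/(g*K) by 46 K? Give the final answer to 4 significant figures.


Q = m * cp * dT
Q = 570 * 0.14 * 46
Q = 3671 J


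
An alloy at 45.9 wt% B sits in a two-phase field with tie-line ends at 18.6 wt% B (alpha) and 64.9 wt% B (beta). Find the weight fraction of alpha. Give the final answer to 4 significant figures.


f_alpha = (C_beta - C0) / (C_beta - C_alpha)
f_alpha = (64.9 - 45.9) / (64.9 - 18.6)
f_alpha = 0.4104


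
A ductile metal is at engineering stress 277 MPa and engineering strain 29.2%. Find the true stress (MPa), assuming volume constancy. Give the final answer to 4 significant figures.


sigma_true = sigma_eng * (1 + epsilon_eng)
sigma_true = 277 * (1 + 0.292)
sigma_true = 357.9 MPa


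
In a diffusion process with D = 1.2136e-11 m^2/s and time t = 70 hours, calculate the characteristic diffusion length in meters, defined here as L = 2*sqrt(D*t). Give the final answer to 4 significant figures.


t = 70 hr = 252000 s
Diffusion length = 2*sqrt(D*t)
= 2*sqrt(1.2136e-11 * 252000)
= 3.498e-03 m


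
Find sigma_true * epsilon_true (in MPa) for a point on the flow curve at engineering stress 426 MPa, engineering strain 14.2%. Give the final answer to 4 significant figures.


sigma_true = sigma_eng * (1 + epsilon_eng)
sigma_true = 426 * (1 + 0.142) = 486.492 MPa
epsilon_true = ln(1 + epsilon_eng)
epsilon_true = ln(1 + 0.142) = 0.132781
sigma_true * epsilon_true = 486.492 * 0.132781 = 64.6 MPa


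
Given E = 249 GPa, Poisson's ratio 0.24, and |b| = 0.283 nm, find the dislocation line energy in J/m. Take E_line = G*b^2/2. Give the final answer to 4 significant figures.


Step 1: G = E / (2*(1+nu))
G = 249 / (2*(1+0.24)) = 100.403 GPa = 1.00403e+11 Pa
Step 2: E_line = G*b^2/2
b = 0.283 nm = 2.83e-10 m
E_line = 0.5 * 1.00403e+11 * (2.83e-10)^2 = 4.021e-09 J/m


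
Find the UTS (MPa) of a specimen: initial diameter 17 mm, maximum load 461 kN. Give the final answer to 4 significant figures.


A0 = pi*(d/2)^2 = pi*(17/2)^2 = 226.98 mm^2
UTS = F_max / A0 = 461*1000 / 226.98
UTS = 2031 MPa


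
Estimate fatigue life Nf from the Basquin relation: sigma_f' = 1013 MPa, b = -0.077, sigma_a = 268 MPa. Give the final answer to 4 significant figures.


sigma_a = sigma_f' * (2*Nf)^b
2*Nf = (sigma_a / sigma_f')^(1/b)
2*Nf = (268 / 1013)^(1/-0.077)
2*Nf = 3.15988e+07
Nf = 1.58e+07 cycles


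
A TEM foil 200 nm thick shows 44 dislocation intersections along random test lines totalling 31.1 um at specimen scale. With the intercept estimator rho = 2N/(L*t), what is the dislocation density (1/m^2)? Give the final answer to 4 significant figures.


rho = 2N / (L * t)
L = 31.1 um = 3.11e-05 m, t = 200 nm = 2e-07 m
rho = 2 * 44 / (3.11e-05 * 2e-07)
rho = 1.415e+13 1/m^2


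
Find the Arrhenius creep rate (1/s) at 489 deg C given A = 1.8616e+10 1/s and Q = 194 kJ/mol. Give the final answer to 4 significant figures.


rate = A * exp(-Q / (R*T))
T = 489 + 273.15 = 762.15 K
rate = 1.8616e+10 * exp(-194e3 / (8.314 * 762.15))
rate = 9.407e-04 1/s


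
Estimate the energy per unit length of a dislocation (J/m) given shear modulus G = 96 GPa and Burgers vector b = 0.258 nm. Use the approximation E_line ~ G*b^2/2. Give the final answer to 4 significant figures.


E = G*b^2/2
b = 0.258 nm = 2.58e-10 m
G = 96 GPa = 9.6e+10 Pa
E = 0.5 * 9.6e+10 * (2.58e-10)^2
E = 3.195e-09 J/m


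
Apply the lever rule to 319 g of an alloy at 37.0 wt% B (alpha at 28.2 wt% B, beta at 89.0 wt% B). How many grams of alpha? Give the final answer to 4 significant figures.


f_alpha = (C_beta - C0) / (C_beta - C_alpha)
f_alpha = (89.0 - 37.0) / (89.0 - 28.2) = 0.855263
m_alpha = f_alpha * m_total = 0.855263 * 319 = 272.8 g


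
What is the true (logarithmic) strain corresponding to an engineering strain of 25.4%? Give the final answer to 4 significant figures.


epsilon_true = ln(1 + epsilon_eng)
epsilon_true = ln(1 + 0.254)
epsilon_true = 0.2263


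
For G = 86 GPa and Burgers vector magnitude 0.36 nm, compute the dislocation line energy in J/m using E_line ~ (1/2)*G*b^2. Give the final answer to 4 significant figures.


E = G*b^2/2
b = 0.36 nm = 3.6e-10 m
G = 86 GPa = 8.6e+10 Pa
E = 0.5 * 8.6e+10 * (3.6e-10)^2
E = 5.573e-09 J/m


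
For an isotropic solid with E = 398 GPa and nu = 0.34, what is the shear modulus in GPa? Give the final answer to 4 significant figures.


G = E / (2*(1+nu))
G = 398 / (2*(1+0.34))
G = 148.5 GPa


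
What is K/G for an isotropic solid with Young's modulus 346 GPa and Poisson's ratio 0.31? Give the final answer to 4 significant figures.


G = E / (2*(1+nu))
G = 346 / (2*(1+0.31)) = 132.061 GPa
K = E / (3*(1-2*nu))
K = 346 / (3*(1-2*0.31)) = 303.509 GPa
K/G = 303.509 / 132.061 = 2.298


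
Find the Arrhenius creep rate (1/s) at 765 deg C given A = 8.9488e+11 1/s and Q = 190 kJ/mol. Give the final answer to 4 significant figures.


rate = A * exp(-Q / (R*T))
T = 765 + 273.15 = 1038.15 K
rate = 8.9488e+11 * exp(-190e3 / (8.314 * 1038.15))
rate = 246.3 1/s


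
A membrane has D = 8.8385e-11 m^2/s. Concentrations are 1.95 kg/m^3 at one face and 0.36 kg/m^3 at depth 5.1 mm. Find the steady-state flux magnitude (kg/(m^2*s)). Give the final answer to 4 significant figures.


J = -D * (dC/dx) = D * (C1 - C2) / dx
J = 8.8385e-11 * (1.95 - 0.36) / 5.1e-03
J = 2.756e-08 kg/(m^2*s)


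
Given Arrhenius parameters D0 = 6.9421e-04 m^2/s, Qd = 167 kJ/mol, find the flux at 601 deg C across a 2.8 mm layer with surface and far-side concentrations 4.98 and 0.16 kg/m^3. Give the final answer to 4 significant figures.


Step 1: D = D0 * exp(-Qd/(R*T))
T = 601 + 273.15 = 874.15 K
D = 6.9421e-04 * exp(-167e3 / (8.314 * 874.15)) = 7.27918e-14 m^2/s
Step 2: J = D * (C1 - C2) / dx
J = 7.27918e-14 * (4.98 - 0.16) / 2.8e-03
J = 1.253e-10 kg/(m^2*s)


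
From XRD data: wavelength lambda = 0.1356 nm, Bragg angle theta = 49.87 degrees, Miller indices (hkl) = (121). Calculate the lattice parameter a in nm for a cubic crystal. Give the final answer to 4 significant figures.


d = lambda / (2*sin(theta))
d = 0.1356 / (2*sin(49.87 deg))
d = 0.0886757 nm
a = d * sqrt(h^2+k^2+l^2) = 0.0886757 * sqrt(6)
a = 0.2172 nm
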